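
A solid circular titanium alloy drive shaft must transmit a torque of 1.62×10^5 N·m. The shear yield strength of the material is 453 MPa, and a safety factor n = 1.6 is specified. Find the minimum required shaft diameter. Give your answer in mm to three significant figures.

Allowable shear stress τ_allow = 453/1.6 = 283.1 MPa.
For a solid shaft τ = 16T/(πd³), so d³ = 16T/(π τ_allow) = 16×1.6200×10^8/(π×283.1) = 2.914×10^6 mm³.
d = (2.914×10^6)^(1/3) = 142.8 mm.

d = 143 mm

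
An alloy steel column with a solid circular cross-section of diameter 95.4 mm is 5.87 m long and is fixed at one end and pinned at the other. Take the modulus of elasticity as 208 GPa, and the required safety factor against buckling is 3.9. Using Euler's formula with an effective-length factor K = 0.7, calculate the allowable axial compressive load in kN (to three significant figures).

P_allow = 127 kN

I = πd⁴/64 = π×95.4⁴/64 = 4.066×10^6 mm⁴.
Effective length L_e = KL = 0.7×5.87 m = 4109 mm.
Euler critical load P_cr = π²EI/L_e² = π²×208000×4.066×10^6/4109² = 494400 N.
P_allow = P_cr/n = 494400/3.9 = 126800 N.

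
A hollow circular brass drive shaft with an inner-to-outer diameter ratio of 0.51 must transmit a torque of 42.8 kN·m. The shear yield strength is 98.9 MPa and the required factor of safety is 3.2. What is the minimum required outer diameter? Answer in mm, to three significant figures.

d_o = 196 mm

τ_allow = 98.9/3.2 = 30.91 MPa.
For a hollow shaft τ = 16T/[πd_o³(1−k⁴)] with k = 0.51, so 1−k⁴ = 0.9323.
d_o³ = 16T/[π τ_allow (1−k⁴)] = 16×4.2800×10^7/(π×30.91×0.9323) = 7.565×10^6 mm³.
d_o = 196.3 mm.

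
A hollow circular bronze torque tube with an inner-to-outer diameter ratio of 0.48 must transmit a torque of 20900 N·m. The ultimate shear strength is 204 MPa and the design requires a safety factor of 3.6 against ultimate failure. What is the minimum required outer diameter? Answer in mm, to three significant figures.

d_o = 126 mm

τ_allow = 204/3.6 = 56.67 MPa.
For a hollow shaft τ = 16T/[πd_o³(1−k⁴)] with k = 0.48, so 1−k⁴ = 0.9469.
d_o³ = 16T/[π τ_allow (1−k⁴)] = 16×2.0900×10^7/(π×56.67×0.9469) = 1.984×10^6 mm³.
d_o = 125.6 mm.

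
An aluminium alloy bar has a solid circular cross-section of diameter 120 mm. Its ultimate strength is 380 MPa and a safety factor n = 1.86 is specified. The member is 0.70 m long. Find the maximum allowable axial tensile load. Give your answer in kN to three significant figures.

F_allow = 2310 kN

σ_allow = 380/1.86 = 204.3 MPa.
A = πd²/4 = π×120²/4 = 11310 mm².
F_allow = σ_allow × A = 204.3×11310 = 2.311×10^6 N.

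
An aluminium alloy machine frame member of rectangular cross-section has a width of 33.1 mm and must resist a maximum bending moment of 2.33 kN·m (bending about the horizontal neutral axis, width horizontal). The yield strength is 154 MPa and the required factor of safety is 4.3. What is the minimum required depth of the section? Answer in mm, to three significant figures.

h = 109 mm

σ_allow = 154/4.3 = 35.81 MPa.
For a rectangular section σ = 6M/(bh²), so h² = 6M/(b σ_allow) = 6×2330000/(33.1×35.81) = 11790 mm².
h = 108.6 mm.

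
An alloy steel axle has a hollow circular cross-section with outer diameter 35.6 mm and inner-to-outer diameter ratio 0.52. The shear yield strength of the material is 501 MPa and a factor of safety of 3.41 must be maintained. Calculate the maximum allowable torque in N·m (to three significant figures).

T_allow = 1210 N·m

τ_allow = 501/3.41 = 146.9 MPa.
For a hollow shaft T_allow = τ_allow·πd_o³(1−k⁴)/16 with 1−k⁴ = 0.9269, so πd_o³(1−k⁴)/16 = 8211 mm³.
T_allow = 146.9×8211 = 1.206×10^6 N·mm = 1206 N·m.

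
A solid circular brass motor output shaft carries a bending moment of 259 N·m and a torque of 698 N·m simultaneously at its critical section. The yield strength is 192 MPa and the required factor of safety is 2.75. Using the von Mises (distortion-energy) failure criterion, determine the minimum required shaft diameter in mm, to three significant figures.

σ_allow = σ_y/n = 192/2.75 = 69.82 MPa.
For a solid shaft σ_b = 32M/(πd³) and τ = 16T/(πd³), so the von Mises stress is σ' = (16/πd³)·√(4M²+3T²).
√(4M²+3T²) = √(4×(259000)² + 3×(698000)²) = 1.315×10^6 N·mm.
d³ = 16×1.315×10^6/(π×69.82) = 95940 mm³.
d = 45.78 mm.

d = 45.8 mm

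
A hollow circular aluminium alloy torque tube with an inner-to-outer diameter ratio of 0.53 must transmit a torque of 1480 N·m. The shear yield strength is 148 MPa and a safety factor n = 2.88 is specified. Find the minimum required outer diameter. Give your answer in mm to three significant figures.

τ_allow = 148/2.88 = 51.39 MPa.
For a hollow shaft τ = 16T/[πd_o³(1−k⁴)] with k = 0.53, so 1−k⁴ = 0.9211.
d_o³ = 16T/[π τ_allow (1−k⁴)] = 16×1480000/(π×51.39×0.9211) = 159200 mm³.
d_o = 54.20 mm.

d_o = 54.2 mm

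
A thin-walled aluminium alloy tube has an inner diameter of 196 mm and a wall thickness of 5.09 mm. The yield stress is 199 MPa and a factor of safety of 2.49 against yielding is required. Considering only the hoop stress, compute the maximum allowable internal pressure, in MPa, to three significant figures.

p_allow = 4.15 MPa

σ_allow = 199/2.49 = 79.92 MPa.
σ_h = pD/(2t) → p_allow = 2σ_allow t/D = 2×79.92×5.09/196 = 4.151 MPa.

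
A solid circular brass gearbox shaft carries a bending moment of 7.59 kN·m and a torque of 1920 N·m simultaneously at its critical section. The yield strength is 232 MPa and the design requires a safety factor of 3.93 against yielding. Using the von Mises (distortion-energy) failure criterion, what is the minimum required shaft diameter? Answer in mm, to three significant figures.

d = 110 mm

σ_allow = σ_y/n = 232/3.93 = 59.03 MPa.
For a solid shaft σ_b = 32M/(πd³) and τ = 16T/(πd³), so the von Mises stress is σ' = (16/πd³)·√(4M²+3T²).
√(4M²+3T²) = √(4×(7.590×10^6)² + 3×(1.920×10^6)²) = 1.554×10^7 N·mm.
d³ = 16×1.554×10^7/(π×59.03) = 1.341×10^6 mm³.
d = 110.3 mm.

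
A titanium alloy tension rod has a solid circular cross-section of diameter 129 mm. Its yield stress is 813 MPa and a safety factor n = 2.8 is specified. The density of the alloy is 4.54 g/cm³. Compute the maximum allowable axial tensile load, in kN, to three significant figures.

σ_allow = 813/2.8 = 290.4 MPa.
A = πd²/4 = π×129²/4 = 13070 mm².
F_allow = σ_allow × A = 290.4×13070 = 3.795×10^6 N.

F_allow = 3790 kN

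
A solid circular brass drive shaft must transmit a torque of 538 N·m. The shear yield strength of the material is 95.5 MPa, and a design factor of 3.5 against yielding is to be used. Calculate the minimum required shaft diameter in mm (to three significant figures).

d = 46.5 mm

Allowable shear stress τ_allow = 95.5/3.5 = 27.29 MPa.
For a solid shaft τ = 16T/(πd³), so d³ = 16T/(π τ_allow) = 16×538000/(π×27.29) = 100400 mm³.
d = (100400)^(1/3) = 46.48 mm.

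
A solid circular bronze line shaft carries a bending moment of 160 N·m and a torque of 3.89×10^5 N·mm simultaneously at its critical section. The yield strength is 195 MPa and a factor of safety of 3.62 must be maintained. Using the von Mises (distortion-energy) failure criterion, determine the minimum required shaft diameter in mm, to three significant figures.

σ_allow = σ_y/n = 195/3.62 = 53.87 MPa.
For a solid shaft σ_b = 32M/(πd³) and τ = 16T/(πd³), so the von Mises stress is σ' = (16/πd³)·√(4M²+3T²).
√(4M²+3T²) = √(4×(160000)² + 3×(389000)²) = 745900 N·mm.
d³ = 16×745900/(π×53.87) = 70520 mm³.
d = 41.31 mm.

d = 41.3 mm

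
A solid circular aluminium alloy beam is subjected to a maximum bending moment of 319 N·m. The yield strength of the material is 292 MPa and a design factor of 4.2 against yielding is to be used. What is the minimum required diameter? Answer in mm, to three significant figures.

σ_allow = 292/4.2 = 69.52 MPa.
For a solid circular section σ = 32M/(πd³), so d³ = 32M/(π σ_allow) = 32×319000/(π×69.52) = 46740 mm³.
d = 36.02 mm.

d = 36.0 mm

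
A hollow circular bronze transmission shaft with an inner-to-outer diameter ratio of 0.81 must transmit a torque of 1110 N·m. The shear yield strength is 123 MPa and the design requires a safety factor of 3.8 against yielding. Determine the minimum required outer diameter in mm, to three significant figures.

τ_allow = 123/3.8 = 32.37 MPa.
For a hollow shaft τ = 16T/[πd_o³(1−k⁴)] with k = 0.81, so 1−k⁴ = 0.5695.
d_o³ = 16T/[π τ_allow (1−k⁴)] = 16×1110000/(π×32.37×0.5695) = 306700 mm³.
d_o = 67.43 mm.

d_o = 67.4 mm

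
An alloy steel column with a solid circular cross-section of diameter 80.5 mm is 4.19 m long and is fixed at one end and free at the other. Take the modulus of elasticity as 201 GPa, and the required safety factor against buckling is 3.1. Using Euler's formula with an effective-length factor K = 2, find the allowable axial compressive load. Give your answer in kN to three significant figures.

I = πd⁴/64 = π×80.5⁴/64 = 2.061×10^6 mm⁴.
Effective length L_e = KL = 2×4.19 m = 8380 mm.
Euler critical load P_cr = π²EI/L_e² = π²×201000×2.061×10^6/8380² = 58230 N.
P_allow = P_cr/n = 58230/3.1 = 18780 N.

P_allow = 18.8 kN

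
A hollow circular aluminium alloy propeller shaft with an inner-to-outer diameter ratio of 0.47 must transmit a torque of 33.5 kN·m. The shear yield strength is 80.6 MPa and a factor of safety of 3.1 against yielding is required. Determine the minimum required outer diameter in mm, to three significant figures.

τ_allow = 80.6/3.1 = 26.00 MPa.
For a hollow shaft τ = 16T/[πd_o³(1−k⁴)] with k = 0.47, so 1−k⁴ = 0.9512.
d_o³ = 16T/[π τ_allow (1−k⁴)] = 16×3.3500×10^7/(π×26.00×0.9512) = 6.899×10^6 mm³.
d_o = 190.4 mm.

d_o = 190 mm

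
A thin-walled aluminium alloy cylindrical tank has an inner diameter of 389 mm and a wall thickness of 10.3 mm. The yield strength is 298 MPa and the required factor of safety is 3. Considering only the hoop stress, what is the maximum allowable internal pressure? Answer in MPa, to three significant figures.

σ_allow = 298/3 = 99.33 MPa.
σ_h = pD/(2t) → p_allow = 2σ_allow t/D = 2×99.33×10.3/389 = 5.260 MPa.

p_allow = 5.26 MPa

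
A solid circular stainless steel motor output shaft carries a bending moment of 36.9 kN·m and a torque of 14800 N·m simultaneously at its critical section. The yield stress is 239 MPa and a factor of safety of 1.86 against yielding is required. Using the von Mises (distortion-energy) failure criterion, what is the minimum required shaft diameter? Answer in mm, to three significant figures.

d = 146 mm

σ_allow = σ_y/n = 239/1.86 = 128.5 MPa.
For a solid shaft σ_b = 32M/(πd³) and τ = 16T/(πd³), so the von Mises stress is σ' = (16/πd³)·√(4M²+3T²).
√(4M²+3T²) = √(4×(3.690×10^7)² + 3×(1.480×10^7)²) = 7.813×10^7 N·mm.
d³ = 16×7.813×10^7/(π×128.5) = 3.097×10^6 mm³.
d = 145.8 mm.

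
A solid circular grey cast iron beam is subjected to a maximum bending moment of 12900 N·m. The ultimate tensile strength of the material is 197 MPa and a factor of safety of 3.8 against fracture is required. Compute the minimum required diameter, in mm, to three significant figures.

d = 136 mm

σ_allow = 197/3.8 = 51.84 MPa.
For a solid circular section σ = 32M/(πd³), so d³ = 32M/(π σ_allow) = 32×1.2900×10^7/(π×51.84) = 2.535×10^6 mm³.
d = 136.3 mm.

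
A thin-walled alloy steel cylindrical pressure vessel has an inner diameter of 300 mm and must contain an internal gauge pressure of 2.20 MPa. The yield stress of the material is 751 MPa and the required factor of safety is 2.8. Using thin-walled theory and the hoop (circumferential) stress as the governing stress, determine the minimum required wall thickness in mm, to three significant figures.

t = 1.23 mm

σ_allow = 751/2.8 = 268.2 MPa.
Hoop stress σ_h = pD/(2t), so t = pD/(2σ_allow) = 2.20×300/(2×268.2) = 1.230 mm.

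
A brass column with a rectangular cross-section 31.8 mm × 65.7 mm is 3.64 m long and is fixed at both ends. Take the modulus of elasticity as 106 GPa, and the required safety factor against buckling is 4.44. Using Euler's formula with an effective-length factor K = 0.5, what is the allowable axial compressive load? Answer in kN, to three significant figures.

P_allow = 12.5 kN

Buckling occurs about the weak axis: I_min = h·b³/12 = 65.7×31.8³/12 = 176100 mm⁴ (b = 31.8 mm is the smaller dimension).
Effective length L_e = KL = 0.5×3.64 m = 1820 mm.
Euler critical load P_cr = π²EI/L_e² = π²×106000×176100/1820² = 55610 N.
P_allow = P_cr/n = 55610/4.44 = 12520 N.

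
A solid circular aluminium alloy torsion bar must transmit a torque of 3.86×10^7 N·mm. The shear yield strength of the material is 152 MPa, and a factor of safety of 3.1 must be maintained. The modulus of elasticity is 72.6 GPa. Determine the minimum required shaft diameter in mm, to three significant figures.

Allowable shear stress τ_allow = 152/3.1 = 49.03 MPa.
For a solid shaft τ = 16T/(πd³), so d³ = 16T/(π τ_allow) = 16×3.8600×10^7/(π×49.03) = 4.009×10^6 mm³.
d = (4.009×10^6)^(1/3) = 158.9 mm.

d = 159 mm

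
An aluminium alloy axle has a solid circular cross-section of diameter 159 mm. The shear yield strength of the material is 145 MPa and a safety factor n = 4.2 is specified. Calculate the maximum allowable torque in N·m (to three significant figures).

τ_allow = 145/4.2 = 34.52 MPa.
For a solid shaft T_allow = τ_allow·πd³/16; πd³/16 = π×159³/16 = 789300 mm³.
T_allow = 34.52×789300 = 2.725×10^7 N·mm = 27250 N·m.

T_allow = 27200 N·m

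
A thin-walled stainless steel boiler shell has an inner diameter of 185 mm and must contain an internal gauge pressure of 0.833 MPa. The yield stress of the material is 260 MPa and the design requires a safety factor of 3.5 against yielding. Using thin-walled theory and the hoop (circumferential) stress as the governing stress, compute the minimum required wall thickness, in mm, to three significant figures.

t = 1.04 mm

σ_allow = 260/3.5 = 74.29 MPa.
Hoop stress σ_h = pD/(2t), so t = pD/(2σ_allow) = 0.833×185/(2×74.29) = 1.037 mm.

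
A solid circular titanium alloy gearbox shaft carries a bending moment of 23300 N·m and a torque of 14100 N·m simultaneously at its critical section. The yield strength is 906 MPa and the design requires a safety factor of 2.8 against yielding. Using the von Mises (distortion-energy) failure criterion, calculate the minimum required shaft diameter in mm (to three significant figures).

d = 93.9 mm

σ_allow = σ_y/n = 906/2.8 = 323.6 MPa.
For a solid shaft σ_b = 32M/(πd³) and τ = 16T/(πd³), so the von Mises stress is σ' = (16/πd³)·√(4M²+3T²).
√(4M²+3T²) = √(4×(2.330×10^7)² + 3×(1.410×10^7)²) = 5.261×10^7 N·mm.
d³ = 16×5.261×10^7/(π×323.6) = 828100 mm³.
d = 93.91 mm.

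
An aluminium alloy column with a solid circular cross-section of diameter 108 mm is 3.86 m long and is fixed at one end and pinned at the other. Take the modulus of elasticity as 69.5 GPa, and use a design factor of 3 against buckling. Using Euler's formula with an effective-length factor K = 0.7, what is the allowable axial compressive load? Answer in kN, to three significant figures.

I = πd⁴/64 = π×108⁴/64 = 6.678×10^6 mm⁴.
Effective length L_e = KL = 0.7×3.86 m = 2702 mm.
Euler critical load P_cr = π²EI/L_e² = π²×69500×6.678×10^6/2702² = 627400 N.
P_allow = P_cr/n = 627400/3 = 209100 N.

P_allow = 209 kN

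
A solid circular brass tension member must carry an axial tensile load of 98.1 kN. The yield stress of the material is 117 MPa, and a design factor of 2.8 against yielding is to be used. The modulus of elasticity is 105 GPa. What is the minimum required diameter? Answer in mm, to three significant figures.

Allowable stress σ_allow = 117/2.8 = 41.79 MPa.
Required area A = F/σ_allow = 98100/41.79 = 2348 mm².
A = πd²/4 → d = √(4A/π) = 54.67 mm.

d = 54.7 mm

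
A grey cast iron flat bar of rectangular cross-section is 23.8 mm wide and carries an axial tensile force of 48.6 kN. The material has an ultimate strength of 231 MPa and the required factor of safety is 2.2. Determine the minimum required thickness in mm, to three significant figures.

t = 19.4 mm

σ_allow = 231/2.2 = 105.0 MPa.
Required area A = F/σ_allow = 48600/105.0 = 462.9 mm².
t = A/w = 462.9/23.8 = 19.45 mm.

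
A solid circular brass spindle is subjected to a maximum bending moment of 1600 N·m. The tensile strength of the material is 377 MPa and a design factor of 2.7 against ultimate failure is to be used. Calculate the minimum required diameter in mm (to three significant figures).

d = 48.9 mm

σ_allow = 377/2.7 = 139.6 MPa.
For a solid circular section σ = 32M/(πd³), so d³ = 32M/(π σ_allow) = 32×1600000/(π×139.6) = 116700 mm³.
d = 48.87 mm.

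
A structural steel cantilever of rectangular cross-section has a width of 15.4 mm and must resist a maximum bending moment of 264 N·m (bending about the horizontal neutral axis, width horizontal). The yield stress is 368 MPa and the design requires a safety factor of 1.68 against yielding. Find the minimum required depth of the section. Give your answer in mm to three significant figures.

h = 21.7 mm

σ_allow = 368/1.68 = 219.0 MPa.
For a rectangular section σ = 6M/(bh²), so h² = 6M/(b σ_allow) = 6×264000/(15.4×219.0) = 469.6 mm².
h = 21.67 mm.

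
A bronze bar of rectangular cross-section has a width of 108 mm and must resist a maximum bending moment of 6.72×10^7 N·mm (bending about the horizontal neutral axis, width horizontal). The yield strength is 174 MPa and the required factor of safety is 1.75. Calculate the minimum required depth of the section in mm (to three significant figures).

σ_allow = 174/1.75 = 99.43 MPa.
For a rectangular section σ = 6M/(bh²), so h² = 6M/(b σ_allow) = 6×6.7200×10^7/(108×99.43) = 37550 mm².
h = 193.8 mm.

h = 194 mm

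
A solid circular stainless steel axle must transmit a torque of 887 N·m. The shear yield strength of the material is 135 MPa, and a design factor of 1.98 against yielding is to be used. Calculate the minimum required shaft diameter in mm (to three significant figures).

d = 40.5 mm

Allowable shear stress τ_allow = 135/1.98 = 68.18 MPa.
For a solid shaft τ = 16T/(πd³), so d³ = 16T/(π τ_allow) = 16×887000/(π×68.18) = 66260 mm³.
d = (66260)^(1/3) = 40.46 mm.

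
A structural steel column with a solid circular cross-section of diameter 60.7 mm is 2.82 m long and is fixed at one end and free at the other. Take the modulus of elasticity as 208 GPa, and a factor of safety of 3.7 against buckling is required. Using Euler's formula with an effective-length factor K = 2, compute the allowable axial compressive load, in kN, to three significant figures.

I = πd⁴/64 = π×60.7⁴/64 = 666400 mm⁴.
Effective length L_e = KL = 2×2.82 m = 5640 mm.
Euler critical load P_cr = π²EI/L_e² = π²×208000×666400/5640² = 43010 N.
P_allow = P_cr/n = 43010/3.7 = 11620 N.

P_allow = 11.6 kN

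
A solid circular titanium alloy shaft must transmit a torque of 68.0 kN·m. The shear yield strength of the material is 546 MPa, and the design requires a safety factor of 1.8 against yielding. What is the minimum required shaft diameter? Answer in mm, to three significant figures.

Allowable shear stress τ_allow = 546/1.8 = 303.3 MPa.
For a solid shaft τ = 16T/(πd³), so d³ = 16T/(π τ_allow) = 16×6.8000×10^7/(π×303.3) = 1.142×10^6 mm³.
d = (1.142×10^6)^(1/3) = 104.5 mm.

d = 105 mm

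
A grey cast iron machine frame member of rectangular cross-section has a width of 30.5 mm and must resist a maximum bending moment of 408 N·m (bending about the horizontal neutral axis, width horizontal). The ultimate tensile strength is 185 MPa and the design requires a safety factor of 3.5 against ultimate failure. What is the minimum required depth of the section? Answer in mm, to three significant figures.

σ_allow = 185/3.5 = 52.86 MPa.
For a rectangular section σ = 6M/(bh²), so h² = 6M/(b σ_allow) = 6×408000/(30.5×52.86) = 1518 mm².
h = 38.97 mm.

h = 39.0 mm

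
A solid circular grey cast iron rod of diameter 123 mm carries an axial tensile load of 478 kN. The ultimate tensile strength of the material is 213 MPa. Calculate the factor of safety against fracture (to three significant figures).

n = 5.29

A = πd²/4 = 11880 mm².
σ = F/A = 478000/11880 = 40.23 MPa.
n = 213/40.23 = 5.295.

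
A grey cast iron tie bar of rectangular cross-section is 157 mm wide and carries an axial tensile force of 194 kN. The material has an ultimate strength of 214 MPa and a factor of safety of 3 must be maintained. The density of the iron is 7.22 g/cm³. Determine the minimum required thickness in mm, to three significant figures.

t = 17.3 mm

σ_allow = 214/3 = 71.33 MPa.
Required area A = F/σ_allow = 194000/71.33 = 2720 mm².
t = A/w = 2720/157 = 17.32 mm.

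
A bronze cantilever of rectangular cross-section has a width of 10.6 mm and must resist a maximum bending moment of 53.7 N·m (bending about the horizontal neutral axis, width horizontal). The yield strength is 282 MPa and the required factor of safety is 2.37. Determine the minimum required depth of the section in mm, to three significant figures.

h = 16.0 mm

σ_allow = 282/2.37 = 119.0 MPa.
For a rectangular section σ = 6M/(bh²), so h² = 6M/(b σ_allow) = 6×53700/(10.6×119.0) = 255.5 mm².
h = 15.98 mm.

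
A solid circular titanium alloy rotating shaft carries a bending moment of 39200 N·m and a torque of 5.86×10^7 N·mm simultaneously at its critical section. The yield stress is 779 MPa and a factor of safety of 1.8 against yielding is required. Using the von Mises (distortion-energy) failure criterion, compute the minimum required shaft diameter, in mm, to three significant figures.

d = 115 mm

σ_allow = σ_y/n = 779/1.8 = 432.8 MPa.
For a solid shaft σ_b = 32M/(πd³) and τ = 16T/(πd³), so the von Mises stress is σ' = (16/πd³)·√(4M²+3T²).
√(4M²+3T²) = √(4×(3.920×10^7)² + 3×(5.860×10^7)²) = 1.283×10^8 N·mm.
d³ = 16×1.283×10^8/(π×432.8) = 1.509×10^6 mm³.
d = 114.7 mm.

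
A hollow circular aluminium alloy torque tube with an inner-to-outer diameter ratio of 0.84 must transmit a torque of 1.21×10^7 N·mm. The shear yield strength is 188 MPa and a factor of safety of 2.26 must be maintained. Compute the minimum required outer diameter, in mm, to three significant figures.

τ_allow = 188/2.26 = 83.19 MPa.
For a hollow shaft τ = 16T/[πd_o³(1−k⁴)] with k = 0.84, so 1−k⁴ = 0.5021.
d_o³ = 16T/[π τ_allow (1−k⁴)] = 16×1.2100×10^7/(π×83.19×0.5021) = 1.475×10^6 mm³.
d_o = 113.8 mm.

d_o = 114 mm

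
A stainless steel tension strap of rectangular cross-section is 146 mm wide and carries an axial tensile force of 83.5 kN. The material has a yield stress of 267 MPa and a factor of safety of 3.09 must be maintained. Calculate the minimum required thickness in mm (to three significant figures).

σ_allow = 267/3.09 = 86.41 MPa.
Required area A = F/σ_allow = 83500/86.41 = 966.3 mm².
t = A/w = 966.3/146 = 6.619 mm.

t = 6.62 mm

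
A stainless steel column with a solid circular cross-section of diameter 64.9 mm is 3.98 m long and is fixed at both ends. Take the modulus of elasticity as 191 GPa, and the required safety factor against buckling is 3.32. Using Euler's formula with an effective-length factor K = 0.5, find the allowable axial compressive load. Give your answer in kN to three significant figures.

I = πd⁴/64 = π×64.9⁴/64 = 870900 mm⁴.
Effective length L_e = KL = 0.5×3.98 m = 1990 mm.
Euler critical load P_cr = π²EI/L_e² = π²×191000×870900/1990² = 414500 N.
P_allow = P_cr/n = 414500/3.32 = 124900 N.

P_allow = 125 kN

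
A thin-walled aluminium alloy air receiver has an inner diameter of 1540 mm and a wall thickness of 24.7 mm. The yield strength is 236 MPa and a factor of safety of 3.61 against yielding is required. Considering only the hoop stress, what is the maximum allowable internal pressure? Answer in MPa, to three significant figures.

p_allow = 2.10 MPa

σ_allow = 236/3.61 = 65.37 MPa.
σ_h = pD/(2t) → p_allow = 2σ_allow t/D = 2×65.37×24.7/1540 = 2.097 MPa.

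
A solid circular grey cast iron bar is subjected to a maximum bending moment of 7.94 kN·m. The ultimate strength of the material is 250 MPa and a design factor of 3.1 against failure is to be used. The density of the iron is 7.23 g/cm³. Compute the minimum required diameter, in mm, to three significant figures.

σ_allow = 250/3.1 = 80.65 MPa.
For a solid circular section σ = 32M/(πd³), so d³ = 32M/(π σ_allow) = 32×7940000/(π×80.65) = 1.003×10^6 mm³.
d = 100.1 mm.

d = 100 mm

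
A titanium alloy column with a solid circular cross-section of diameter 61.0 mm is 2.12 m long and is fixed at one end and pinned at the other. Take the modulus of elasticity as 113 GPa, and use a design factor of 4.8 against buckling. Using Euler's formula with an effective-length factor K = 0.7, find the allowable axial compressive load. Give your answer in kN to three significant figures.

P_allow = 71.7 kN

I = πd⁴/64 = π×61.0⁴/64 = 679700 mm⁴.
Effective length L_e = KL = 0.7×2.12 m = 1484 mm.
Euler critical load P_cr = π²EI/L_e² = π²×113000×679700/1484² = 344200 N.
P_allow = P_cr/n = 344200/4.8 = 71710 N.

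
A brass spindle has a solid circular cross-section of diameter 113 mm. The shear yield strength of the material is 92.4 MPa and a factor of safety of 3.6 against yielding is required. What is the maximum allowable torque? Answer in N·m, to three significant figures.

τ_allow = 92.4/3.6 = 25.67 MPa.
For a solid shaft T_allow = τ_allow·πd³/16; πd³/16 = π×113³/16 = 283300 mm³.
T_allow = 25.67×283300 = 7.272×10^6 N·mm = 7272 N·m.

T_allow = 7270 N·m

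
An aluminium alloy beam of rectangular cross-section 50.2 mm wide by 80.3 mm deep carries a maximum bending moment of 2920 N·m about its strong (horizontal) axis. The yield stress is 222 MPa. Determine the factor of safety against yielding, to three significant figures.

Section modulus S = bh²/6 = 50.2×80.3²/6 = 53950 mm³.
σ = M/S = 2920000/53950 = 54.13 MPa.
n = 222/54.13 = 4.102.

n = 4.10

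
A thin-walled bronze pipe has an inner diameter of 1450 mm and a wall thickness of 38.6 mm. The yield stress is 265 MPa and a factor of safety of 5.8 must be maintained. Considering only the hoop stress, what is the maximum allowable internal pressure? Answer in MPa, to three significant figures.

p_allow = 2.43 MPa

σ_allow = 265/5.8 = 45.69 MPa.
σ_h = pD/(2t) → p_allow = 2σ_allow t/D = 2×45.69×38.6/1450 = 2.433 MPa.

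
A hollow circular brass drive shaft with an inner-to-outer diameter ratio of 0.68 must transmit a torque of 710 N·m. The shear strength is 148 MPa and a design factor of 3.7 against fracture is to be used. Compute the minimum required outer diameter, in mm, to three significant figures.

τ_allow = 148/3.7 = 40.00 MPa.
For a hollow shaft τ = 16T/[πd_o³(1−k⁴)] with k = 0.68, so 1−k⁴ = 0.7862.
d_o³ = 16T/[π τ_allow (1−k⁴)] = 16×710000/(π×40.00×0.7862) = 115000 mm³.
d_o = 48.63 mm.

d_o = 48.6 mm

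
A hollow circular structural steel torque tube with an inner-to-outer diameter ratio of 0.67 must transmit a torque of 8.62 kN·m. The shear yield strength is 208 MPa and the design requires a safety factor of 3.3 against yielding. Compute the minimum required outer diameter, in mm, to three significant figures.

d_o = 95.5 mm

τ_allow = 208/3.3 = 63.03 MPa.
For a hollow shaft τ = 16T/[πd_o³(1−k⁴)] with k = 0.67, so 1−k⁴ = 0.7985.
d_o³ = 16T/[π τ_allow (1−k⁴)] = 16×8620000/(π×63.03×0.7985) = 872300 mm³.
d_o = 95.55 mm.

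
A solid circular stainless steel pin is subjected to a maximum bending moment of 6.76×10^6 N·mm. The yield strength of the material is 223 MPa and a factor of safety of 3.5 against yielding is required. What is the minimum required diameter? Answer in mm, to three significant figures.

σ_allow = 223/3.5 = 63.71 MPa.
For a solid circular section σ = 32M/(πd³), so d³ = 32M/(π σ_allow) = 32×6760000/(π×63.71) = 1.081×10^6 mm³.
d = 102.6 mm.

d = 103 mm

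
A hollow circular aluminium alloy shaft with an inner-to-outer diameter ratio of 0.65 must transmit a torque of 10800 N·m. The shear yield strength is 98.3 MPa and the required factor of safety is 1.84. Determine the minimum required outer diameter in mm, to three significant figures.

d_o = 108 mm

τ_allow = 98.3/1.84 = 53.42 MPa.
For a hollow shaft τ = 16T/[πd_o³(1−k⁴)] with k = 0.65, so 1−k⁴ = 0.8215.
d_o³ = 16T/[π τ_allow (1−k⁴)] = 16×1.0800×10^7/(π×53.42×0.8215) = 1.253×10^6 mm³.
d_o = 107.8 mm.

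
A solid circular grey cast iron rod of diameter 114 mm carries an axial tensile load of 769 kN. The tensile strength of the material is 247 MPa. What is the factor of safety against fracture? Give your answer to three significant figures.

A = πd²/4 = 10210 mm².
σ = F/A = 769000/10210 = 75.34 MPa.
n = 247/75.34 = 3.278.

n = 3.28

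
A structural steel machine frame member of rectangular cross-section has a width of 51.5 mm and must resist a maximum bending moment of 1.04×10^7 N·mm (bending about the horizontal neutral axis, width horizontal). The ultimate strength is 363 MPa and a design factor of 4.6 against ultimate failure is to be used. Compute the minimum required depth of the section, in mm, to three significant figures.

σ_allow = 363/4.6 = 78.91 MPa.
For a rectangular section σ = 6M/(bh²), so h² = 6M/(b σ_allow) = 6×1.0400×10^7/(51.5×78.91) = 15350 mm².
h = 123.9 mm.

h = 124 mm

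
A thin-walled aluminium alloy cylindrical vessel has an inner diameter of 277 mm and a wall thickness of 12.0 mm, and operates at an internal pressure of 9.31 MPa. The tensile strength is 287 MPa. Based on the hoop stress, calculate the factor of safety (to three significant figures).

σ_h = pD/(2t) = 9.31×277/(2×12.0) = 107.5 MPa.
n = 287/107.5 = 2.671.

n = 2.67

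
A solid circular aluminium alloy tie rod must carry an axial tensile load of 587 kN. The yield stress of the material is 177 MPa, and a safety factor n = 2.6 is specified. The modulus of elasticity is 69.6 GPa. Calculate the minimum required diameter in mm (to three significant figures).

Allowable stress σ_allow = 177/2.6 = 68.08 MPa.
Required area A = F/σ_allow = 587000/68.08 = 8623 mm².
A = πd²/4 → d = √(4A/π) = 104.8 mm.

d = 105 mm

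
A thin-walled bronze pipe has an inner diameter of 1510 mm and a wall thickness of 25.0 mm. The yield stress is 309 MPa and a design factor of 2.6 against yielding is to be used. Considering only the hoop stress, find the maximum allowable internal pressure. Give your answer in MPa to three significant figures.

σ_allow = 309/2.6 = 118.8 MPa.
σ_h = pD/(2t) → p_allow = 2σ_allow t/D = 2×118.8×25.0/1510 = 3.935 MPa.

p_allow = 3.94 MPa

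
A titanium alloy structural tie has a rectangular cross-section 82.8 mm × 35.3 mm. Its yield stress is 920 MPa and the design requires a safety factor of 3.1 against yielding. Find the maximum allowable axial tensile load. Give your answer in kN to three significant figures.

F_allow = 867 kN

σ_allow = 920/3.1 = 296.8 MPa.
A = 82.8×35.3 = 2923 mm².
F_allow = σ_allow × A = 296.8×2923 = 867400 N.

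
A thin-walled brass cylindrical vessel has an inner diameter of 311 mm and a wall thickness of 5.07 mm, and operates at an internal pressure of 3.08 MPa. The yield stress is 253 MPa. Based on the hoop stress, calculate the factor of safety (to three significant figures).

σ_h = pD/(2t) = 3.08×311/(2×5.07) = 94.47 MPa.
n = 253/94.47 = 2.678.

n = 2.68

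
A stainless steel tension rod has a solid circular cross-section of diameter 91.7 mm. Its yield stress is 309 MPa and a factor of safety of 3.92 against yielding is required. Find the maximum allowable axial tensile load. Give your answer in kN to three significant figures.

F_allow = 521 kN

σ_allow = 309/3.92 = 78.83 MPa.
A = πd²/4 = π×91.7²/4 = 6604 mm².
F_allow = σ_allow × A = 78.83×6604 = 520600 N.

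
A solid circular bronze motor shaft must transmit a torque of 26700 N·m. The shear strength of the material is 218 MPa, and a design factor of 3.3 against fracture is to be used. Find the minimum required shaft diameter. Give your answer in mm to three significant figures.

Allowable shear stress τ_allow = 218/3.3 = 66.06 MPa.
For a solid shaft τ = 16T/(πd³), so d³ = 16T/(π τ_allow) = 16×2.6700×10^7/(π×66.06) = 2.058×10^6 mm³.
d = (2.058×10^6)^(1/3) = 127.2 mm.

d = 127 mm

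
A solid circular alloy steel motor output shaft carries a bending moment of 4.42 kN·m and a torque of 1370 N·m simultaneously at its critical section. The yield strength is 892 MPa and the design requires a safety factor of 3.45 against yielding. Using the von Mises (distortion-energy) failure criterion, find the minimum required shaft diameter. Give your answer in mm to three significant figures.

σ_allow = σ_y/n = 892/3.45 = 258.6 MPa.
For a solid shaft σ_b = 32M/(πd³) and τ = 16T/(πd³), so the von Mises stress is σ' = (16/πd³)·√(4M²+3T²).
√(4M²+3T²) = √(4×(4.420×10^6)² + 3×(1.370×10^6)²) = 9.153×10^6 N·mm.
d³ = 16×9.153×10^6/(π×258.6) = 180300 mm³.
d = 56.49 mm.

d = 56.5 mm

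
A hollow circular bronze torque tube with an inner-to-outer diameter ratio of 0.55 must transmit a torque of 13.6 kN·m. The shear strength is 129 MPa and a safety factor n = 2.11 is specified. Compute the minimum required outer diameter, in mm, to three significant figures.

τ_allow = 129/2.11 = 61.14 MPa.
For a hollow shaft τ = 16T/[πd_o³(1−k⁴)] with k = 0.55, so 1−k⁴ = 0.9085.
d_o³ = 16T/[π τ_allow (1−k⁴)] = 16×1.3600×10^7/(π×61.14×0.9085) = 1.247×10^6 mm³.
d_o = 107.6 mm.

d_o = 108 mm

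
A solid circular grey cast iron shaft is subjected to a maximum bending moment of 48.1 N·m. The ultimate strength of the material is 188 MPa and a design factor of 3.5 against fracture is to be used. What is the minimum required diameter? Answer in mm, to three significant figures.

d = 20.9 mm

σ_allow = 188/3.5 = 53.71 MPa.
For a solid circular section σ = 32M/(πd³), so d³ = 32M/(π σ_allow) = 32×48100/(π×53.71) = 9121 mm³.
d = 20.89 mm.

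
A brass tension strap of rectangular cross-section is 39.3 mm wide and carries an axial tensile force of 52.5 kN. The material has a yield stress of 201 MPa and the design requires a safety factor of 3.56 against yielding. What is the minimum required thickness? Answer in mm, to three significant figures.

t = 23.7 mm

σ_allow = 201/3.56 = 56.46 MPa.
Required area A = F/σ_allow = 52500/56.46 = 929.9 mm².
t = A/w = 929.9/39.3 = 23.66 mm.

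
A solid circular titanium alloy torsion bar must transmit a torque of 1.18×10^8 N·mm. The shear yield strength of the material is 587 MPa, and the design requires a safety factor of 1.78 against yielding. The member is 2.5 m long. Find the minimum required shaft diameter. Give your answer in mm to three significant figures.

Allowable shear stress τ_allow = 587/1.78 = 329.8 MPa.
For a solid shaft τ = 16T/(πd³), so d³ = 16T/(π τ_allow) = 16×1.1800×10^8/(π×329.8) = 1.822×10^6 mm³.
d = (1.822×10^6)^(1/3) = 122.1 mm.

d = 122 mm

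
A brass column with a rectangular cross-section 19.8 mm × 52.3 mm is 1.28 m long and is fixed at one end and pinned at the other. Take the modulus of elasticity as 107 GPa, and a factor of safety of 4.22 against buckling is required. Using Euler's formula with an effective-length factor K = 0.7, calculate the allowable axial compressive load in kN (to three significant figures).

Buckling occurs about the weak axis: I_min = h·b³/12 = 52.3×19.8³/12 = 33830 mm⁴ (b = 19.8 mm is the smaller dimension).
Effective length L_e = KL = 0.7×1.28 m = 896.0 mm.
Euler critical load P_cr = π²EI/L_e² = π²×107000×33830/896.0² = 44500 N.
P_allow = P_cr/n = 44500/4.22 = 10550 N.

P_allow = 10.5 kN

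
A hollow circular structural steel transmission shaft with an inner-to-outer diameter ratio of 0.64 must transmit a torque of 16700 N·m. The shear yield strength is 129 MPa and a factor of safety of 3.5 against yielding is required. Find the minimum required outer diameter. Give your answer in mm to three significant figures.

τ_allow = 129/3.5 = 36.86 MPa.
For a hollow shaft τ = 16T/[πd_o³(1−k⁴)] with k = 0.64, so 1−k⁴ = 0.8322.
d_o³ = 16T/[π τ_allow (1−k⁴)] = 16×1.6700×10^7/(π×36.86×0.8322) = 2.773×10^6 mm³.
d_o = 140.5 mm.

d_o = 140 mm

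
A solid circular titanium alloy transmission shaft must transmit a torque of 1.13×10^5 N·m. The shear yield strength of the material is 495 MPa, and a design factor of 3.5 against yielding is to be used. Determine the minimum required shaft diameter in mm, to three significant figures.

Allowable shear stress τ_allow = 495/3.5 = 141.4 MPa.
For a solid shaft τ = 16T/(πd³), so d³ = 16T/(π τ_allow) = 16×1.1300×10^8/(π×141.4) = 4.069×10^6 mm³.
d = (4.069×10^6)^(1/3) = 159.7 mm.

d = 160 mm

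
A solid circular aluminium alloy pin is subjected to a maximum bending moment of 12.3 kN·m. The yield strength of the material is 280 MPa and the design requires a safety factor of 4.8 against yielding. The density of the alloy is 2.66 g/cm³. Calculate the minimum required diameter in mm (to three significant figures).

d = 129 mm

σ_allow = 280/4.8 = 58.33 MPa.
For a solid circular section σ = 32M/(πd³), so d³ = 32M/(π σ_allow) = 32×1.2300×10^7/(π×58.33) = 2.148×10^6 mm³.
d = 129.0 mm.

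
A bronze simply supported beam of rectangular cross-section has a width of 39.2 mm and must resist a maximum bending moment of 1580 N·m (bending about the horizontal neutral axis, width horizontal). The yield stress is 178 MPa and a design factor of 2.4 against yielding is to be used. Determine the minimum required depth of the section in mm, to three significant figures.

σ_allow = 178/2.4 = 74.17 MPa.
For a rectangular section σ = 6M/(bh²), so h² = 6M/(b σ_allow) = 6×1580000/(39.2×74.17) = 3261 mm².
h = 57.10 mm.

h = 57.1 mm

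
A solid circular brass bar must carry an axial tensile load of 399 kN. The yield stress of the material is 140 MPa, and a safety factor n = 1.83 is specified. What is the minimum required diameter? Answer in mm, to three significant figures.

d = 81.5 mm

Allowable stress σ_allow = 140/1.83 = 76.50 MPa.
Required area A = F/σ_allow = 399000/76.50 = 5216 mm².
A = πd²/4 → d = √(4A/π) = 81.49 mm.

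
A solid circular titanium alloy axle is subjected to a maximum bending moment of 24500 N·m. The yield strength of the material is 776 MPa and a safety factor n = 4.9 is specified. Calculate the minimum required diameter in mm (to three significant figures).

σ_allow = 776/4.9 = 158.4 MPa.
For a solid circular section σ = 32M/(πd³), so d³ = 32M/(π σ_allow) = 32×2.4500×10^7/(π×158.4) = 1.576×10^6 mm³.
d = 116.4 mm.

d = 116 mm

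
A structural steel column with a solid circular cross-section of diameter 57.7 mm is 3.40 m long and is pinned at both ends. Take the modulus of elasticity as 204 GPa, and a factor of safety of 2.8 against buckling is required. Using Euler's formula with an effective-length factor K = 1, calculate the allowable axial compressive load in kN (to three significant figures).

I = πd⁴/64 = π×57.7⁴/64 = 544100 mm⁴.
Effective length L_e = KL = 1×3.40 m = 3400 mm.
Euler critical load P_cr = π²EI/L_e² = π²×204000×544100/3400² = 94760 N.
P_allow = P_cr/n = 94760/2.8 = 33840 N.

P_allow = 33.8 kN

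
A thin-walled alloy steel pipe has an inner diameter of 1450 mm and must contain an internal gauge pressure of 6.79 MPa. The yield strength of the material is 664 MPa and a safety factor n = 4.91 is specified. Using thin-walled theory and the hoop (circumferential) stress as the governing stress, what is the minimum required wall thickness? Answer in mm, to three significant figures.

σ_allow = 664/4.91 = 135.2 MPa.
Hoop stress σ_h = pD/(2t), so t = pD/(2σ_allow) = 6.79×1450/(2×135.2) = 36.40 mm.

t = 36.4 mm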